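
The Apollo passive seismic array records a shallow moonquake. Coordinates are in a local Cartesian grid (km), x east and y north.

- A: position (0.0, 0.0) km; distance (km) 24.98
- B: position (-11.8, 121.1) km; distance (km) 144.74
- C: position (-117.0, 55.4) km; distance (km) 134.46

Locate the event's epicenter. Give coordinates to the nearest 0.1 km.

x ≈ -8.2 km, y ≈ -23.6 km

Circle about each station: x² + y² = 24.98²; (x + 11.8)² + (y − 121.1)² = 144.74²; (x + 117.0)² + (y − 55.4)² = 134.46².
Subtracting pairs of circle equations eliminates x²+y² and gives linear equations (the radical axes):
-23.6 x + 242.2 y = -5521.22
-234.0 x + 110.8 y = -697.33
Solving the 2×2 system: x ≈ -8.2, y ≈ -23.6 km.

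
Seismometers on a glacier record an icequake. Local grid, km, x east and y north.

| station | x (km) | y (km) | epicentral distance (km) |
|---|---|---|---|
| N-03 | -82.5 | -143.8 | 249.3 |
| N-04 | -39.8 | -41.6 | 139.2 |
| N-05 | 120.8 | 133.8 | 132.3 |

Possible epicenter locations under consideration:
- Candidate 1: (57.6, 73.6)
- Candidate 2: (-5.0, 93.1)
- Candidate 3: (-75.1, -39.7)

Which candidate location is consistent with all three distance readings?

Candidate 2

For each candidate, compare |candidate − station| to the reported distance:
Candidate 1: residuals N-03 9.3, N-04 11.7, N-05 45.0 → max 45.0 km
Candidate 2: residuals N-03 0.0, N-04 0.1, N-05 0.1 → max 0.1 km
Candidate 3: residuals N-03 144.9, N-04 103.8, N-05 129.4 → max 144.9 km
Only Candidate 2 has all residuals ≈ 0.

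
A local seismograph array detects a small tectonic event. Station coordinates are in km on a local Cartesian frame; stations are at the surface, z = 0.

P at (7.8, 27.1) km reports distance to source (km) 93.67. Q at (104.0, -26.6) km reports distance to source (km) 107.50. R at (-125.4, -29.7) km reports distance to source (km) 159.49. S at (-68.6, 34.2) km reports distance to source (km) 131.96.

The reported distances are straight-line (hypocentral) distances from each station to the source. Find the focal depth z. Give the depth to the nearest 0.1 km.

65.6 km

Each station gives a sphere (x−x_i)² + (y−y_i)² + z² = d_i² (stations at z=0).
Subtracting the P sphere from Q and R: z² cancels, leaving linear equations in x and y:
192.4 x − 107.4 y = 7946.13
-266.4 x − 113.6 y = -850.99
Solving: x ≈ 19.697, y ≈ -38.700 km (keep extra digits for the depth step; rounded: 19.7, -38.7).
Then from the P sphere: z² = 93.67² − (x − 7.8)² − (y − 27.1)² with x = 19.697, y = -38.700, so z ≈ 65.596 ≈ 65.6 km.
Check against S (with the unrounded solution): distance 131.96 ≈ 131.96 km. ✓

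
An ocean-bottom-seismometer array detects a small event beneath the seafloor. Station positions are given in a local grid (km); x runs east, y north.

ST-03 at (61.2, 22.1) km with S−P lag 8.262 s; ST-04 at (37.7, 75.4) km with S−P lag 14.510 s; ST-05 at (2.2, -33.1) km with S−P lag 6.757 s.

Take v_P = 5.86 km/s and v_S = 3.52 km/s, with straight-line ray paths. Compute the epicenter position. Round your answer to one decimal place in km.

59.1 km east, -50.7 km north

Distance from S−P lag: d = Δt · v_P v_S / (v_P − v_S) = Δt · (5.86·3.52)/(5.86−3.52) ≈ 8.8150·Δt.
So d_ST-03 = 72.83, d_ST-04 = 127.91, d_ST-05 = 59.56 km.
Circle about each station: (x − 61.2)² + (y − 22.1)² = 72.83²; (x − 37.7)² + (y − 75.4)² = 127.91²; (x − 2.2)² + (y + 33.1)² = 59.56².
Subtracting the ST-03 equation from the ST-04 and ST-05 equations removes the quadratic terms:
-47.0 x + 106.6 y = -8184.16
-118.0 x − 110.4 y = -1376.58
Solving the 2×2 system: x ≈ 59.1, y ≈ -50.7 km.
Check against ST-03 (with the unrounded x, y): √((x − 61.2)²+(y − 22.1)²) = 72.84 ≈ 72.83 km. ✓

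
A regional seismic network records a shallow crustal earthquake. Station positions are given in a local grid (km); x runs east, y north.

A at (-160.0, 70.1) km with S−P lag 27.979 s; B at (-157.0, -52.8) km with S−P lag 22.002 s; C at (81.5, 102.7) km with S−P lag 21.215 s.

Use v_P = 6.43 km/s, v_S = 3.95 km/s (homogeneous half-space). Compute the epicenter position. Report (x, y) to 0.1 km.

x ≈ 60.0 km, y ≈ -113.5 km

Distance from S−P lag: d = Δt · v_P v_S / (v_P − v_S) = Δt · (6.43·3.95)/(6.43−3.95) ≈ 10.2413·Δt.
So d_A = 286.54, d_B = 225.33, d_C = 217.27 km.
Circle about each station: (x + 160.0)² + (y − 70.1)² = 286.54²; (x + 157.0)² + (y + 52.8)² = 225.33²; (x − 81.5)² + (y − 102.7)² = 217.27².
Subtracting pairs of circle equations eliminates x²+y² and gives linear equations (the radical axes):
6.0 x − 245.8 y = 28254.39
483.0 x + 65.2 y = 21574.45
Solving the 2×2 system: x ≈ 60.0, y ≈ -113.5 km.
Check against A (with the unrounded x, y): √((x + 160.0)²+(y − 70.1)²) = 286.53 ≈ 286.54 km. ✓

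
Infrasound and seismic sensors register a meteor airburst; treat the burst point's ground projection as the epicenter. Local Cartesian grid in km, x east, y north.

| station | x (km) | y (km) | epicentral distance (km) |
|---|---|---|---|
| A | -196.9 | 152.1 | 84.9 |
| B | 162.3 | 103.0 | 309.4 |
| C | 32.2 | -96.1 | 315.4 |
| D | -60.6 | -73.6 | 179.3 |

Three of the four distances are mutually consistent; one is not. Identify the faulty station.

C

Solve using three stations at a time. Using A, B, D (subtract circle equations pairwise → linear system) gives (x, y) ≈ (-146.5, 83.8).
Distances from that point to each station vs reported:
  A: calculated 84.9 vs reported 84.9 → residual 0.0 km
  B: calculated 309.4 vs reported 309.4 → residual 0.0 km
  C: calculated 253.6 vs reported 315.4 → residual 61.8 km
  D: calculated 179.3 vs reported 179.3 → residual 0.0 km
A, B, D are mutually consistent (residuals ≈ 0); C is off by 61.8 km.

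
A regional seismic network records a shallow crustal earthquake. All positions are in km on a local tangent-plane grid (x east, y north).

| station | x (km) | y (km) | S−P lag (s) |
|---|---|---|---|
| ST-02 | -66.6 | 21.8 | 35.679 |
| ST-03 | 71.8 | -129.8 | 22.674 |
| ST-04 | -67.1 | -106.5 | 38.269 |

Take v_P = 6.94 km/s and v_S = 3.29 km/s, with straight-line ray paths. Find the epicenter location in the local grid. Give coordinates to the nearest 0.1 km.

(153.7, -14.0)

Distance from S−P lag: d = Δt · v_P v_S / (v_P − v_S) = Δt · (6.94·3.29)/(6.94−3.29) ≈ 6.2555·Δt.
So d_ST-02 = 223.19, d_ST-03 = 141.84, d_ST-04 = 239.39 km.
Circle about each station: (x + 66.6)² + (y − 21.8)² = 223.19²; (x − 71.8)² + (y + 129.8)² = 141.84²; (x + 67.1)² + (y + 106.5)² = 239.39².
Subtracting the ST-02 equation from the ST-03 and ST-04 equations removes the quadratic terms:
276.8 x − 303.2 y = 46787.67
-1.0 x − 256.6 y = 3440.06
Solving the 2×2 system: x ≈ 153.7, y ≈ -14.0 km.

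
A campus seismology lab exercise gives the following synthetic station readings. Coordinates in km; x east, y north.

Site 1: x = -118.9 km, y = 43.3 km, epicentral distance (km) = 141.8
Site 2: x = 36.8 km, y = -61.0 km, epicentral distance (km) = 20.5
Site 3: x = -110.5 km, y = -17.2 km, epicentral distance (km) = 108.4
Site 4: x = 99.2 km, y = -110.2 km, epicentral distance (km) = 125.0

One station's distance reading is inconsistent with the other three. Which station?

Site 2

Solve using three stations at a time. Using Site 1, Site 3, Site 4 (subtract circle equations pairwise → linear system) gives (x, y) ≈ (-4.7, -40.7).
Distances from that point to each station vs reported:
  Site 1: calculated 141.8 vs reported 141.8 → residual 0.0 km
  Site 2: calculated 46.2 vs reported 20.5 → residual 25.7 km
  Site 3: calculated 108.4 vs reported 108.4 → residual 0.0 km
  Site 4: calculated 125.0 vs reported 125.0 → residual 0.0 km
Site 1, Site 3, Site 4 are mutually consistent (residuals ≈ 0); Site 2 is off by 25.7 km.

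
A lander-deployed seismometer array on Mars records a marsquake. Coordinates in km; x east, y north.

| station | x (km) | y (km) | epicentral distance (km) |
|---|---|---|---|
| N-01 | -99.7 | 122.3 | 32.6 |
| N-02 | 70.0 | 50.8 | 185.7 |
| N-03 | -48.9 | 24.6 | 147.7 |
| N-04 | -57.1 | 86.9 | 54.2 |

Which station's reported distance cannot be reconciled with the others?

N-03

Solve using three stations at a time. Using N-01, N-02, N-04 (subtract circle equations pairwise → linear system) gives (x, y) ≈ (-111.2, 91.6).
Distances from that point to each station vs reported:
  N-01: calculated 32.7 vs reported 32.6 → residual 0.1 km
  N-02: calculated 185.7 vs reported 185.7 → residual 0.0 km
  N-03: calculated 91.5 vs reported 147.7 → residual 56.2 km
  N-04: calculated 54.3 vs reported 54.2 → residual 0.1 km
N-01, N-02, N-04 are mutually consistent (residuals ≈ 0); N-03 is off by 56.2 km.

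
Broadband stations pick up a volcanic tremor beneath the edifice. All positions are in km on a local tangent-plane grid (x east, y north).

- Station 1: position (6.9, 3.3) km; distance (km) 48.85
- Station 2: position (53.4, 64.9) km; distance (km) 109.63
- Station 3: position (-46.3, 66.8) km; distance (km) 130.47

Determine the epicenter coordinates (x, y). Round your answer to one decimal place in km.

Circle about each station: (x − 6.9)² + (y − 3.3)² = 48.85²; (x − 53.4)² + (y − 64.9)² = 109.63²; (x + 46.3)² + (y − 66.8)² = 130.47².
Subtracting pairs of circle equations eliminates x²+y² and gives linear equations (the radical axes):
93.0 x + 123.2 y = -2627.34
-106.4 x + 127.0 y = -8088.67
Solving the 2×2 system: x ≈ 26.6, y ≈ -41.4 km.

26.6 km east, -41.4 km north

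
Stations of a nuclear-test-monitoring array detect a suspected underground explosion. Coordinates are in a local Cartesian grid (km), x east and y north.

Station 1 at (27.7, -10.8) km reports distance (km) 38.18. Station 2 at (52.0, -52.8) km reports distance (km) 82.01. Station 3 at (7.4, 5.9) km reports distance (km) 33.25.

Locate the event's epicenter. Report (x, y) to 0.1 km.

(33.1, 27.0)

Circle about each station: (x − 27.7)² + (y + 10.8)² = 38.18²; (x − 52.0)² + (y + 52.8)² = 82.01²; (x − 7.4)² + (y − 5.9)² = 33.25².
Subtracting pairs of circle equations eliminates x²+y² and gives linear equations (the radical axes):
48.6 x − 84.0 y = -660.02
-40.6 x + 33.4 y = -442.21
Solving the 2×2 system: x ≈ 33.1, y ≈ 27.0 km.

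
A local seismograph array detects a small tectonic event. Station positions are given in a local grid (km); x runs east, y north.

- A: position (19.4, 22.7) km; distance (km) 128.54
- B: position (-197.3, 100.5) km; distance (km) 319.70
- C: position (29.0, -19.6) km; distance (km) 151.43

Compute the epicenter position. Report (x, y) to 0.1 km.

(122.4, 99.6)

Circle about each station: (x − 19.4)² + (y − 22.7)² = 128.54²; (x + 197.3)² + (y − 100.5)² = 319.70²; (x − 29.0)² + (y + 19.6)² = 151.43².
Subtracting the A equation from the B and C equations removes the quadratic terms:
-433.4 x + 155.6 y = -37549.67
19.2 x − 84.6 y = -6075.00
Solving the 2×2 system: x ≈ 122.4, y ≈ 99.6 km.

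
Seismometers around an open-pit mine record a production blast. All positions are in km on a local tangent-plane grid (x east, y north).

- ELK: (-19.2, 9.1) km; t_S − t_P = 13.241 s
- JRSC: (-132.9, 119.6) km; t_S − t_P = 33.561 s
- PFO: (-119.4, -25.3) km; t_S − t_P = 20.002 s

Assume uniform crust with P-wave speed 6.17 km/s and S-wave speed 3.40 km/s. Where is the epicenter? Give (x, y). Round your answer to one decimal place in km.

Distance from S−P lag: d = Δt · v_P v_S / (v_P − v_S) = Δt · (6.17·3.40)/(6.17−3.40) ≈ 7.5733·Δt.
So d_ELK = 100.28, d_JRSC = 254.17, d_PFO = 151.48 km.
Circle about each station: (x + 19.2)² + (y − 9.1)² = 100.28²; (x + 132.9)² + (y − 119.6)² = 254.17²; (x + 119.4)² + (y + 25.3)² = 151.48².
Subtracting pairs of circle equations eliminates x²+y² and gives linear equations (the radical axes):
-227.4 x + 221.0 y = -23031.19
-200.4 x − 68.8 y = 1554.89
Solving the 2×2 system: x ≈ 20.7, y ≈ -82.9 km.
Check against ELK (with the unrounded x, y): √((x + 19.2)²+(y − 9.1)²) = 100.29 ≈ 100.28 km. ✓

x ≈ 20.7 km, y ≈ -82.9 km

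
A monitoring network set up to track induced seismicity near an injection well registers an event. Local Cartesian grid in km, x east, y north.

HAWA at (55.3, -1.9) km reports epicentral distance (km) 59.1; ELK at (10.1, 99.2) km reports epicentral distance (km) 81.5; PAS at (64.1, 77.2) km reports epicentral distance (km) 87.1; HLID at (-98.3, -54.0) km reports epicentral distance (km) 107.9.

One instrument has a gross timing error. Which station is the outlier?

Solve using three stations at a time. Using HAWA, ELK, PAS (subtract circle equations pairwise → linear system) gives (x, y) ≈ (-0.1, 18.4).
Distances from that point to each station vs reported:
  HAWA: calculated 59.0 vs reported 59.1 → residual 0.1 km
  ELK: calculated 81.4 vs reported 81.5 → residual 0.1 km
  PAS: calculated 87.0 vs reported 87.1 → residual 0.1 km
  HLID: calculated 122.0 vs reported 107.9 → residual 14.1 km
HAWA, ELK, PAS are mutually consistent (residuals ≈ 0); HLID is off by 14.1 km.

HLID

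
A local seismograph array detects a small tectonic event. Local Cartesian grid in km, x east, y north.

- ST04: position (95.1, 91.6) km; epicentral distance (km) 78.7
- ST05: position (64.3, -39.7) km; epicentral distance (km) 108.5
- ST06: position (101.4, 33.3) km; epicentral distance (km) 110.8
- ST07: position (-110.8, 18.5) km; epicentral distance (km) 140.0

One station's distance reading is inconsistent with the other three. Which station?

Solve using three stations at a time. Using ST04, ST05, ST07 (subtract circle equations pairwise → linear system) gives (x, y) ≈ (22.8, 60.6).
Distances from that point to each station vs reported:
  ST04: calculated 78.7 vs reported 78.7 → residual 0.0 km
  ST05: calculated 108.5 vs reported 108.5 → residual 0.0 km
  ST06: calculated 83.2 vs reported 110.8 → residual 27.6 km
  ST07: calculated 140.0 vs reported 140.0 → residual 0.0 km
ST04, ST05, ST07 are mutually consistent (residuals ≈ 0); ST06 is off by 27.6 km.

ST06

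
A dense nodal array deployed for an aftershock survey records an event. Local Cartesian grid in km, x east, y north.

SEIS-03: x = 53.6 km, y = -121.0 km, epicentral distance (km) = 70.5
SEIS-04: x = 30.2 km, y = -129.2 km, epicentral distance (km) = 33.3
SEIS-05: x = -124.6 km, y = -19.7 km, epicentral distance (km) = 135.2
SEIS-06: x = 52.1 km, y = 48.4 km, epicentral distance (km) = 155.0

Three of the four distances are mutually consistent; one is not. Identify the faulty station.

Solve using three stations at a time. Using SEIS-03, SEIS-05, SEIS-06 (subtract circle equations pairwise → linear system) gives (x, y) ≈ (-11.1, -93.1).
Distances from that point to each station vs reported:
  SEIS-03: calculated 70.5 vs reported 70.5 → residual 0.0 km
  SEIS-04: calculated 54.8 vs reported 33.3 → residual 21.5 km
  SEIS-05: calculated 135.2 vs reported 135.2 → residual 0.0 km
  SEIS-06: calculated 155.0 vs reported 155.0 → residual 0.0 km
SEIS-03, SEIS-05, SEIS-06 are mutually consistent (residuals ≈ 0); SEIS-04 is off by 21.5 km.

SEIS-04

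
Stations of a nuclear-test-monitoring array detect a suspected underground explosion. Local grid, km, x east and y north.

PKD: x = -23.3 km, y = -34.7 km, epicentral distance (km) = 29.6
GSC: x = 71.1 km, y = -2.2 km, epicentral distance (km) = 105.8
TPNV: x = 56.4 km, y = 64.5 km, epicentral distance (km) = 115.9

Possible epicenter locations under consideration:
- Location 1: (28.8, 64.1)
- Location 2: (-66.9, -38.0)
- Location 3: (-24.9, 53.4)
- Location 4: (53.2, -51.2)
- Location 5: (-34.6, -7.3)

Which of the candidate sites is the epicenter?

Location 5

For each candidate, compare |candidate − station| to the reported distance:
Location 1: residuals PKD 82.1, GSC 27.2, TPNV 88.3 → max 88.3 km
Location 2: residuals PKD 14.1, GSC 36.8, TPNV 44.4 → max 44.4 km
Location 3: residuals PKD 58.5, GSC 5.1, TPNV 33.8 → max 58.5 km
Location 4: residuals PKD 48.7, GSC 53.6, TPNV 0.2 → max 53.6 km
Location 5: residuals PKD 0.0, GSC 0.0, TPNV 0.0 → max 0.0 km
Only Location 5 has all residuals ≈ 0.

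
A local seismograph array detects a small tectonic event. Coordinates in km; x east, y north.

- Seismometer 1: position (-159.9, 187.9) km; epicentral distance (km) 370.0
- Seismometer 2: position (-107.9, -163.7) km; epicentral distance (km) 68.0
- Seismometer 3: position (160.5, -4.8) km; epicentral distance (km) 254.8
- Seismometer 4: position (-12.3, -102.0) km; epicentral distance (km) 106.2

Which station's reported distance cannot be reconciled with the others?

Seismometer 4

Solve using three stations at a time. Using Seismometer 1, Seismometer 2, Seismometer 3 (subtract circle equations pairwise → linear system) gives (x, y) ≈ (-39.9, -162.1).
Distances from that point to each station vs reported:
  Seismometer 1: calculated 370.0 vs reported 370.0 → residual 0.0 km
  Seismometer 2: calculated 68.0 vs reported 68.0 → residual 0.0 km
  Seismometer 3: calculated 254.8 vs reported 254.8 → residual 0.0 km
  Seismometer 4: calculated 66.2 vs reported 106.2 → residual 40.0 km
Seismometer 1, Seismometer 2, Seismometer 3 are mutually consistent (residuals ≈ 0); Seismometer 4 is off by 40.0 km.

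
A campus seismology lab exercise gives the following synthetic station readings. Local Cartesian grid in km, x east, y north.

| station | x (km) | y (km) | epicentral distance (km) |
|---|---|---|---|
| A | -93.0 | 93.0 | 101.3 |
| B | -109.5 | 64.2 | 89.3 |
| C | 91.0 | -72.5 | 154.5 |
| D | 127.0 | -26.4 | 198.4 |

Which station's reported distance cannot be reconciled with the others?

Solve using three stations at a time. Using A, B, C (subtract circle equations pairwise → linear system) gives (x, y) ≈ (-42.5, 5.2).
Distances from that point to each station vs reported:
  A: calculated 101.3 vs reported 101.3 → residual 0.0 km
  B: calculated 89.3 vs reported 89.3 → residual 0.0 km
  C: calculated 154.5 vs reported 154.5 → residual 0.0 km
  D: calculated 172.4 vs reported 198.4 → residual 26.0 km
A, B, C are mutually consistent (residuals ≈ 0); D is off by 26.0 km.

D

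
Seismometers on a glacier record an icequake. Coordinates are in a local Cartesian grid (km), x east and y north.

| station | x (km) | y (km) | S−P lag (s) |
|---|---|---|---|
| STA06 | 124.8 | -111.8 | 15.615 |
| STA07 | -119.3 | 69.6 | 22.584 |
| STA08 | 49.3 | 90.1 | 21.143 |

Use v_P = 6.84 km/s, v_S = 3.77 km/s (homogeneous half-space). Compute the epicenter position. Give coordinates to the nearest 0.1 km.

Distance from S−P lag: d = Δt · v_P v_S / (v_P − v_S) = Δt · (6.84·3.77)/(6.84−3.77) ≈ 8.3996·Δt.
So d_STA06 = 131.16, d_STA07 = 189.70, d_STA08 = 177.59 km.
Circle about each station: (x − 124.8)² + (y + 111.8)² = 131.16²; (x + 119.3)² + (y − 69.6)² = 189.70²; (x − 49.3)² + (y − 90.1)² = 177.59².
Subtracting pairs of circle equations eliminates x²+y² and gives linear equations (the radical axes):
-488.2 x + 362.8 y = -27780.77
-151.0 x + 403.8 y = -31861.04
Solving the 2×2 system: x ≈ -2.4, y ≈ -79.8 km.

x ≈ -2.4 km, y ≈ -79.8 km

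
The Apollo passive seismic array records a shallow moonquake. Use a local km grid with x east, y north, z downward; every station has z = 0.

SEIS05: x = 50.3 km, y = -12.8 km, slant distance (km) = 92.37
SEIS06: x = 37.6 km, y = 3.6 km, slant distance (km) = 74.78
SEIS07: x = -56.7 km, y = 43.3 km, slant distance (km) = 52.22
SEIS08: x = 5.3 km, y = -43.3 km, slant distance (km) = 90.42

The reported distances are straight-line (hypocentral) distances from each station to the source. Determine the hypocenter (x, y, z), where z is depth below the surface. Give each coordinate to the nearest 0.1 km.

Each station gives a sphere (x−x_i)² + (y−y_i)² + z² = d_i² (stations at z=0).
Subtracting the SEIS05 sphere from SEIS06 and SEIS07: z² cancels, leaving linear equations in x and y:
-25.4 x + 32.8 y = 1672.96
-214.0 x + 112.2 y = 8201.14
Solving: x ≈ -19.498, y ≈ 35.906 km (keep extra digits for the depth step; rounded: -19.5, 35.9).
Then from the SEIS05 sphere: z² = 92.37² − (x − 50.3)² − (y + 12.8)² with x = -19.498, y = 35.906, so z ≈ 35.891 ≈ 35.9 km.

x ≈ -19.5 km, y ≈ 35.9 km, depth ≈ 35.9 km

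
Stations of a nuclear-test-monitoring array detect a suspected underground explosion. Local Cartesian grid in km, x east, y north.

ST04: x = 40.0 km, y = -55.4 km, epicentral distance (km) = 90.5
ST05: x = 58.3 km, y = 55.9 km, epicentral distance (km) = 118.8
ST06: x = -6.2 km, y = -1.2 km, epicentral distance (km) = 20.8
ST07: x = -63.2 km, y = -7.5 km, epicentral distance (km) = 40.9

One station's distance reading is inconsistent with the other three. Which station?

Solve using three stations at a time. Using ST04, ST06, ST07 (subtract circle equations pairwise → linear system) gives (x, y) ≈ (-25.1, 7.4).
Distances from that point to each station vs reported:
  ST04: calculated 90.5 vs reported 90.5 → residual 0.0 km
  ST05: calculated 96.5 vs reported 118.8 → residual 22.3 km
  ST06: calculated 20.8 vs reported 20.8 → residual 0.0 km
  ST07: calculated 40.9 vs reported 40.9 → residual 0.0 km
ST04, ST06, ST07 are mutually consistent (residuals ≈ 0); ST05 is off by 22.3 km.

ST05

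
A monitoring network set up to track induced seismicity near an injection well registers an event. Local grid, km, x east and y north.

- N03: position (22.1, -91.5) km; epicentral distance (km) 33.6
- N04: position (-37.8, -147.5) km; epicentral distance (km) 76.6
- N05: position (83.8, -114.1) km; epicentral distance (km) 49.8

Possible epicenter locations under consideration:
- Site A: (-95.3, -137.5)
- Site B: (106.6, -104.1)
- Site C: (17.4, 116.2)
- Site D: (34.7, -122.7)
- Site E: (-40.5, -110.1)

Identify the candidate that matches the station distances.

Site D

For each candidate, compare |candidate − station| to the reported distance:
Site A: residuals N03 92.5, N04 18.2, N05 130.8 → max 130.8 km
Site B: residuals N03 51.8, N04 74.2, N05 24.9 → max 74.2 km
Site C: residuals N03 174.2, N04 192.8, N05 189.9 → max 192.8 km
Site D: residuals N03 0.0, N04 0.0, N05 0.0 → max 0.0 km
Site E: residuals N03 31.7, N04 39.1, N05 74.6 → max 74.6 km
Only Site D has all residuals ≈ 0.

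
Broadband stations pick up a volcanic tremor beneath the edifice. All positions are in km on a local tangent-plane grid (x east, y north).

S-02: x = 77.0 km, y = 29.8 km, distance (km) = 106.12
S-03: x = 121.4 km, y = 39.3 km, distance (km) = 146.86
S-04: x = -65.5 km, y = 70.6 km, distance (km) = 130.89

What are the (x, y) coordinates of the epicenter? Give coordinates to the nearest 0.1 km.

Circle about each station: (x − 77.0)² + (y − 29.8)² = 106.12²; (x − 121.4)² + (y − 39.3)² = 146.86²; (x + 65.5)² + (y − 70.6)² = 130.89².
Subtracting the S-02 equation from the S-03 and S-04 equations removes the quadratic terms:
88.8 x + 19.0 y = -841.00
-285.0 x + 81.6 y = -3413.17
Solving the 2×2 system: x ≈ -0.3, y ≈ -42.9 km.

x ≈ -0.3 km, y ≈ -42.9 km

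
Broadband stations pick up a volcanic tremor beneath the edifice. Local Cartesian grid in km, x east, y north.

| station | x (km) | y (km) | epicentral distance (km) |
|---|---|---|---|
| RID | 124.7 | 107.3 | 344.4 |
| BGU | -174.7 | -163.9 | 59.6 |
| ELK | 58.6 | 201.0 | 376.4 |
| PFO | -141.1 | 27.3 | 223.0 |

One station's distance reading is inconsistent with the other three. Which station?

PFO

Solve using three stations at a time. Using RID, BGU, ELK (subtract circle equations pairwise → linear system) gives (x, y) ≈ (-129.6, -125.0).
Distances from that point to each station vs reported:
  RID: calculated 344.4 vs reported 344.4 → residual 0.0 km
  BGU: calculated 59.6 vs reported 59.6 → residual 0.0 km
  ELK: calculated 376.4 vs reported 376.4 → residual 0.0 km
  PFO: calculated 152.7 vs reported 223.0 → residual 70.3 km
RID, BGU, ELK are mutually consistent (residuals ≈ 0); PFO is off by 70.3 km.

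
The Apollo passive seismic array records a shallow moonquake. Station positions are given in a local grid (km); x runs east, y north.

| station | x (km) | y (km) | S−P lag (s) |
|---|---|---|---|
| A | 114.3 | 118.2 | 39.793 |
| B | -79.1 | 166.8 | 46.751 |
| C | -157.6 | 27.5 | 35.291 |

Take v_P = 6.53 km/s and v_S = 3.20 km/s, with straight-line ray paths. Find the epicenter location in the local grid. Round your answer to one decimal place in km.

Distance from S−P lag: d = Δt · v_P v_S / (v_P − v_S) = Δt · (6.53·3.20)/(6.53−3.20) ≈ 6.2751·Δt.
So d_A = 249.70, d_B = 293.37, d_C = 221.45 km.
Circle about each station: (x − 114.3)² + (y − 118.2)² = 249.70²; (x + 79.1)² + (y − 166.8)² = 293.37²; (x + 157.6)² + (y − 27.5)² = 221.45².
Subtracting the A equation from the B and C equations removes the quadratic terms:
-386.8 x + 97.2 y = -16672.55
-543.8 x − 181.4 y = 11868.27
Solving the 2×2 system: x ≈ 15.2, y ≈ -111.0 km.
Check against A (with the unrounded x, y): √((x − 114.3)²+(y − 118.2)²) = 249.72 ≈ 249.70 km. ✓

(15.2, -111.0)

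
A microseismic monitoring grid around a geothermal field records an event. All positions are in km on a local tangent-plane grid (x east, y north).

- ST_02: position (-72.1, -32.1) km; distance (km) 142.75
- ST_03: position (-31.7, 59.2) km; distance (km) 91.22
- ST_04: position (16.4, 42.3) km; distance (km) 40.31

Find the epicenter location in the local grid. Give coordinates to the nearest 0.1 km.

x ≈ 55.4 km, y ≈ 32.1 km

Circle about each station: (x + 72.1)² + (y + 32.1)² = 142.75²; (x + 31.7)² + (y − 59.2)² = 91.22²; (x − 16.4)² + (y − 42.3)² = 40.31².
Subtracting the ST_02 equation from the ST_03 and ST_04 equations removes the quadratic terms:
80.8 x + 182.6 y = 10337.18
177.0 x + 148.8 y = 14582.10
Solving the 2×2 system: x ≈ 55.4, y ≈ 32.1 km.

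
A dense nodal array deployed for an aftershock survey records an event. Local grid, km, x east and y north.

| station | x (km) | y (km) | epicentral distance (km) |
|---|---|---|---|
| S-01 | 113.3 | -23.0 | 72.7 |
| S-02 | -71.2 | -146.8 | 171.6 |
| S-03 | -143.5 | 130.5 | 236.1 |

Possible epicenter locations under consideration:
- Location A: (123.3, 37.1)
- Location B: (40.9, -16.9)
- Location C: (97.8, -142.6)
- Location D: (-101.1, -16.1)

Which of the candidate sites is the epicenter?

Location B

For each candidate, compare |candidate − station| to the reported distance:
Location A: residuals S-01 11.8, S-02 96.1, S-03 46.6 → max 96.1 km
Location B: residuals S-01 0.0, S-02 0.0, S-03 0.0 → max 0.0 km
Location C: residuals S-01 47.9, S-02 2.5, S-03 128.3 → max 128.3 km
Location D: residuals S-01 141.8, S-02 37.5, S-03 83.5 → max 141.8 km
Only Location B has all residuals ≈ 0.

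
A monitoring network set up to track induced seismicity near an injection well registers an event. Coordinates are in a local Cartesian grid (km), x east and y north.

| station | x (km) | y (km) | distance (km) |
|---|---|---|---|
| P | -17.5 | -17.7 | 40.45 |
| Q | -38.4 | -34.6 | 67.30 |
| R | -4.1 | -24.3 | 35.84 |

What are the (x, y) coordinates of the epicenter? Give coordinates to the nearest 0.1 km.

Circle about each station: (x + 17.5)² + (y + 17.7)² = 40.45²; (x + 38.4)² + (y + 34.6)² = 67.30²; (x + 4.1)² + (y + 24.3)² = 35.84².
Subtracting the P equation from the Q and R equations removes the quadratic terms:
-41.8 x − 33.8 y = -840.91
26.8 x − 13.2 y = 339.46
Solving the 2×2 system: x ≈ 15.5, y ≈ 5.7 km.

(15.5, 5.7)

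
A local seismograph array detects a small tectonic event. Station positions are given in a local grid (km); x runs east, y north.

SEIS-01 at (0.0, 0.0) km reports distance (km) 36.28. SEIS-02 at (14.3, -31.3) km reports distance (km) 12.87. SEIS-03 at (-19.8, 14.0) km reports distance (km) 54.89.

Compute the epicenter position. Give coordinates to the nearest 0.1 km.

Circle about each station: x² + y² = 36.28²; (x − 14.3)² + (y + 31.3)² = 12.87²; (x + 19.8)² + (y − 14.0)² = 54.89².
Subtracting pairs of circle equations eliminates x²+y² and gives linear equations (the radical axes):
28.6 x − 62.6 y = 2334.78
-39.6 x + 28.0 y = -1108.63
Solving the 2×2 system: x ≈ 2.4, y ≈ -36.2 km.

(2.4, -36.2)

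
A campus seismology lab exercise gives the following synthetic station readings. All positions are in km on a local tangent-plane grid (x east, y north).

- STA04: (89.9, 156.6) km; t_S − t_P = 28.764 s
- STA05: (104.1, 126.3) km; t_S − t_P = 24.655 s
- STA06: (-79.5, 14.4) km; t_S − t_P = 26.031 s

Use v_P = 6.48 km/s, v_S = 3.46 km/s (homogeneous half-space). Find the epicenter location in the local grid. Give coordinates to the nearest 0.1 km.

x ≈ 100.2 km, y ≈ -56.7 km

Distance from S−P lag: d = Δt · v_P v_S / (v_P − v_S) = Δt · (6.48·3.46)/(6.48−3.46) ≈ 7.4241·Δt.
So d_STA04 = 213.55, d_STA05 = 183.04, d_STA06 = 193.26 km.
Circle about each station: (x − 89.9)² + (y − 156.6)² = 213.55²; (x − 104.1)² + (y − 126.3)² = 183.04²; (x + 79.5)² + (y − 14.4)² = 193.26².
Subtracting the STA04 equation from the STA05 and STA06 equations removes the quadratic terms:
28.4 x − 60.6 y = 6282.89
-338.8 x − 284.4 y = -17823.79
Solving the 2×2 system: x ≈ 100.2, y ≈ -56.7 km.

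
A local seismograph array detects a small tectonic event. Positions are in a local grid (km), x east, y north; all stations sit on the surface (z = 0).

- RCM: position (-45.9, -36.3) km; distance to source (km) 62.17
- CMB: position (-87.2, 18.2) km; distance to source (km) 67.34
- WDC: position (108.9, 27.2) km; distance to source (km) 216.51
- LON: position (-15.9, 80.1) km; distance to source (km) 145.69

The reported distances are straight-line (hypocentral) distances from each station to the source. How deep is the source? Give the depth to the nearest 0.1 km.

38.9 km

Each station gives a sphere (x−x_i)² + (y−y_i)² + z² = d_i² (stations at z=0).
Subtracting the RCM sphere from CMB and WDC: z² cancels, leaving linear equations in x and y:
-82.6 x + 109.0 y = 3841.01
309.6 x + 127.0 y = -33836.92
Solving: x ≈ -94.402, y ≈ -36.299 km (keep extra digits for the depth step; rounded: -94.4, -36.3).
Then from the RCM sphere: z² = 62.17² − (x + 45.9)² − (y + 36.3)² with x = -94.402, y = -36.299, so z ≈ 38.893 ≈ 38.9 km.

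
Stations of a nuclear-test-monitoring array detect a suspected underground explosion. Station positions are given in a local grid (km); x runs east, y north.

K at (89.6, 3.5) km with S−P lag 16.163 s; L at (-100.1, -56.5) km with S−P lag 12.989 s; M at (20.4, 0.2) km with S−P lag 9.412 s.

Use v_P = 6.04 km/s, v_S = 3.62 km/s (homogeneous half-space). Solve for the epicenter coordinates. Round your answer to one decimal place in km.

Distance from S−P lag: d = Δt · v_P v_S / (v_P − v_S) = Δt · (6.04·3.62)/(6.04−3.62) ≈ 9.0350·Δt.
So d_K = 146.03, d_L = 117.36, d_M = 85.04 km.
Circle about each station: (x − 89.6)² + (y − 3.5)² = 146.03²; (x + 100.1)² + (y + 56.5)² = 117.36²; (x − 20.4)² + (y − 0.2)² = 85.04².
Subtracting the K equation from the L and M equations removes the quadratic terms:
-379.4 x − 120.0 y = 12723.24
-138.4 x − 6.6 y = 6468.75
Solving the 2×2 system: x ≈ -49.1, y ≈ 49.2 km.

-49.1 km east, 49.2 km north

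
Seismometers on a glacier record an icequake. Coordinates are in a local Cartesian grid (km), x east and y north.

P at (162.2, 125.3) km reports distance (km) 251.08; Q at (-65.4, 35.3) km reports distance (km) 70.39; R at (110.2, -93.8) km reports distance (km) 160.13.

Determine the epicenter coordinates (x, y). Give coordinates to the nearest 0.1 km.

-36.1 km east, -28.7 km north

Circle about each station: (x − 162.2)² + (y − 125.3)² = 251.08²; (x + 65.4)² + (y − 35.3)² = 70.39²; (x − 110.2)² + (y + 93.8)² = 160.13².
Subtracting pairs of circle equations eliminates x²+y² and gives linear equations (the radical axes):
-455.2 x − 180.0 y = 21600.73
-104.0 x − 438.2 y = 16333.10
Solving the 2×2 system: x ≈ -36.1, y ≈ -28.7 km.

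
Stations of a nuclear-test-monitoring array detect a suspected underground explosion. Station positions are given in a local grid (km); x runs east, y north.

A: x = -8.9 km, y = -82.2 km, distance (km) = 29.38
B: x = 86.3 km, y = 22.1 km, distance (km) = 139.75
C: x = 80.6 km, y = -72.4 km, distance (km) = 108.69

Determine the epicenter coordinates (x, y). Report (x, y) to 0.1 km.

(-27.3, -59.3)

Circle about each station: (x + 8.9)² + (y + 82.2)² = 29.38²; (x − 86.3)² + (y − 22.1)² = 139.75²; (x − 80.6)² + (y + 72.4)² = 108.69².
Subtracting pairs of circle equations eliminates x²+y² and gives linear equations (the radical axes):
190.4 x + 208.6 y = -17566.83
179.0 x + 19.6 y = -6048.26
Solving the 2×2 system: x ≈ -27.3, y ≈ -59.3 km.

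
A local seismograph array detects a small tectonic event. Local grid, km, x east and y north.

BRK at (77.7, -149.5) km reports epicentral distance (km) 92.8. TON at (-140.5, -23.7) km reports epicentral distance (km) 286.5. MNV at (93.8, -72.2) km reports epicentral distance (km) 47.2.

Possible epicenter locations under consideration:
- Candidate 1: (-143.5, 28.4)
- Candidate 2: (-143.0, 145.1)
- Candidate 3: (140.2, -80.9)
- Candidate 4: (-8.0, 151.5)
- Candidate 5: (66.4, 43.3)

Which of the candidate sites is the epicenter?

For each candidate, compare |candidate − station| to the reported distance:
Candidate 1: residuals BRK 191.1, TON 234.3, MNV 210.5 → max 234.3 km
Candidate 2: residuals BRK 275.3, TON 117.7, MNV 274.2 → max 275.3 km
Candidate 3: residuals BRK 0.0, TON 0.0, MNV 0.0 → max 0.0 km
Candidate 4: residuals BRK 220.2, TON 66.8, MNV 198.6 → max 220.2 km
Candidate 5: residuals BRK 100.3, TON 69.0, MNV 71.5 → max 100.3 km
Only Candidate 3 has all residuals ≈ 0.

Candidate 3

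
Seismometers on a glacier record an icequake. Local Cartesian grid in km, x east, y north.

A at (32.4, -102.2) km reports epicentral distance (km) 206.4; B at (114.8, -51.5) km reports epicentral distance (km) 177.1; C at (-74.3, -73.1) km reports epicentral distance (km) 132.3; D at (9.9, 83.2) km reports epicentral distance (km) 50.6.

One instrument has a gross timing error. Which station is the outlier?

A

Solve using three stations at a time. Using B, C, D (subtract circle equations pairwise → linear system) gives (x, y) ≈ (-29.4, 51.3).
Distances from that point to each station vs reported:
  A: calculated 165.5 vs reported 206.4 → residual 40.9 km
  B: calculated 177.1 vs reported 177.1 → residual 0.0 km
  C: calculated 132.3 vs reported 132.3 → residual 0.0 km
  D: calculated 50.6 vs reported 50.6 → residual 0.0 km
B, C, D are mutually consistent (residuals ≈ 0); A is off by 40.9 km.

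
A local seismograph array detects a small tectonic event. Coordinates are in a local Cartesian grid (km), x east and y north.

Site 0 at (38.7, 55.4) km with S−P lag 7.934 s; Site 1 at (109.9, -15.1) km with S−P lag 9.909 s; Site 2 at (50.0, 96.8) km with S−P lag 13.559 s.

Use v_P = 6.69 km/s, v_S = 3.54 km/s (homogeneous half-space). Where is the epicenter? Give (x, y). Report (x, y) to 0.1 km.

Distance from S−P lag: d = Δt · v_P v_S / (v_P − v_S) = Δt · (6.69·3.54)/(6.69−3.54) ≈ 7.5183·Δt.
So d_Site 0 = 59.65, d_Site 1 = 74.50, d_Site 2 = 101.94 km.
Circle about each station: (x − 38.7)² + (y − 55.4)² = 59.65²; (x − 109.9)² + (y + 15.1)² = 74.50²; (x − 50.0)² + (y − 96.8)² = 101.94².
Subtracting pairs of circle equations eliminates x²+y² and gives linear equations (the radical axes):
142.4 x − 141.0 y = 5747.04
22.6 x + 82.8 y = 469.75
Solving the 2×2 system: x ≈ 36.2, y ≈ -4.2 km.

36.2 km east, -4.2 km north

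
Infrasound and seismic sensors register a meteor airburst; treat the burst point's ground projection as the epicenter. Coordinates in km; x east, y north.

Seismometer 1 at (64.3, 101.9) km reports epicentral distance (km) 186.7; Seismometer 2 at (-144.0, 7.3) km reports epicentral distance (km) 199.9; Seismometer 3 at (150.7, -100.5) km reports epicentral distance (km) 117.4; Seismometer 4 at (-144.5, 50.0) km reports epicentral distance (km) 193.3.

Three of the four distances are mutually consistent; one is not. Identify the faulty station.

Seismometer 4

Solve using three stations at a time. Using Seismometer 1, Seismometer 2, Seismometer 3 (subtract circle equations pairwise → linear system) gives (x, y) ≈ (34.6, -82.5).
Distances from that point to each station vs reported:
  Seismometer 1: calculated 186.7 vs reported 186.7 → residual 0.0 km
  Seismometer 2: calculated 199.9 vs reported 199.9 → residual 0.0 km
  Seismometer 3: calculated 117.4 vs reported 117.4 → residual 0.0 km
  Seismometer 4: calculated 222.8 vs reported 193.3 → residual 29.5 km
Seismometer 1, Seismometer 2, Seismometer 3 are mutually consistent (residuals ≈ 0); Seismometer 4 is off by 29.5 km.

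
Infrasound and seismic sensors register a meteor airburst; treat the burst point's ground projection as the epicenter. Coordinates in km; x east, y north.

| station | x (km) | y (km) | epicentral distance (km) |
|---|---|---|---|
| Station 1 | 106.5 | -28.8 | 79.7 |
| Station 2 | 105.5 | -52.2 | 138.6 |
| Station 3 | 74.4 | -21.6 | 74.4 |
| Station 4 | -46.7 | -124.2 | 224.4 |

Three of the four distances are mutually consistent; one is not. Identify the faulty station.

Station 2

Solve using three stations at a time. Using Station 1, Station 3, Station 4 (subtract circle equations pairwise → linear system) gives (x, y) ≈ (94.6, 50.2).
Distances from that point to each station vs reported:
  Station 1: calculated 79.9 vs reported 79.7 → residual 0.2 km
  Station 2: calculated 102.9 vs reported 138.6 → residual 35.7 km
  Station 3: calculated 74.6 vs reported 74.4 → residual 0.2 km
  Station 4: calculated 224.5 vs reported 224.4 → residual 0.1 km
Station 1, Station 3, Station 4 are mutually consistent (residuals ≈ 0); Station 2 is off by 35.7 km.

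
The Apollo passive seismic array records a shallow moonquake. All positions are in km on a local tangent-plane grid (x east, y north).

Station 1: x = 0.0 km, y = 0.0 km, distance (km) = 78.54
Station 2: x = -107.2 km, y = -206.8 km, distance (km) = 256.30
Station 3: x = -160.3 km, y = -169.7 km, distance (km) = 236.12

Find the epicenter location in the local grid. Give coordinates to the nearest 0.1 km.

x ≈ -63.8 km, y ≈ 45.8 km

Circle about each station: x² + y² = 78.54²; (x + 107.2)² + (y + 206.8)² = 256.30²; (x + 160.3)² + (y + 169.7)² = 236.12².
Subtracting the Station 1 equation from the Station 2 and Station 3 equations removes the quadratic terms:
-214.4 x − 413.6 y = -5263.08
-320.6 x − 339.4 y = 4910.06
Solving the 2×2 system: x ≈ -63.8, y ≈ 45.8 km.
Check against Station 1 (with the unrounded x, y): √(x²+y²) = 78.53 ≈ 78.54 km. ✓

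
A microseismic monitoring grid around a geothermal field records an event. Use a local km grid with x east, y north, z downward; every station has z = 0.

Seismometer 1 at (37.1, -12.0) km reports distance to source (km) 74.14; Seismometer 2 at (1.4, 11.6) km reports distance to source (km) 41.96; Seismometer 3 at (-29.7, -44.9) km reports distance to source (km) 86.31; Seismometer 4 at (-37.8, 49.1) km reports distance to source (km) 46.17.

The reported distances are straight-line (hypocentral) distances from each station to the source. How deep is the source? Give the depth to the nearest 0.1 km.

Each station gives a sphere (x−x_i)² + (y−y_i)² + z² = d_i² (stations at z=0).
Subtracting the Seismometer 1 sphere from Seismometer 2 and Seismometer 3: z² cancels, leaving linear equations in x and y:
-71.4 x + 47.2 y = 2352.21
-133.6 x − 65.8 y = -574.99
Solving: x ≈ -11.599, y ≈ 32.289 km (keep extra digits for the depth step; rounded: -11.6, 32.3).
Then from the Seismometer 1 sphere: z² = 74.14² − (x − 37.1)² − (y + 12.0)² with x = -11.599, y = 32.289, so z ≈ 34.112 ≈ 34.1 km.

34.1 km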